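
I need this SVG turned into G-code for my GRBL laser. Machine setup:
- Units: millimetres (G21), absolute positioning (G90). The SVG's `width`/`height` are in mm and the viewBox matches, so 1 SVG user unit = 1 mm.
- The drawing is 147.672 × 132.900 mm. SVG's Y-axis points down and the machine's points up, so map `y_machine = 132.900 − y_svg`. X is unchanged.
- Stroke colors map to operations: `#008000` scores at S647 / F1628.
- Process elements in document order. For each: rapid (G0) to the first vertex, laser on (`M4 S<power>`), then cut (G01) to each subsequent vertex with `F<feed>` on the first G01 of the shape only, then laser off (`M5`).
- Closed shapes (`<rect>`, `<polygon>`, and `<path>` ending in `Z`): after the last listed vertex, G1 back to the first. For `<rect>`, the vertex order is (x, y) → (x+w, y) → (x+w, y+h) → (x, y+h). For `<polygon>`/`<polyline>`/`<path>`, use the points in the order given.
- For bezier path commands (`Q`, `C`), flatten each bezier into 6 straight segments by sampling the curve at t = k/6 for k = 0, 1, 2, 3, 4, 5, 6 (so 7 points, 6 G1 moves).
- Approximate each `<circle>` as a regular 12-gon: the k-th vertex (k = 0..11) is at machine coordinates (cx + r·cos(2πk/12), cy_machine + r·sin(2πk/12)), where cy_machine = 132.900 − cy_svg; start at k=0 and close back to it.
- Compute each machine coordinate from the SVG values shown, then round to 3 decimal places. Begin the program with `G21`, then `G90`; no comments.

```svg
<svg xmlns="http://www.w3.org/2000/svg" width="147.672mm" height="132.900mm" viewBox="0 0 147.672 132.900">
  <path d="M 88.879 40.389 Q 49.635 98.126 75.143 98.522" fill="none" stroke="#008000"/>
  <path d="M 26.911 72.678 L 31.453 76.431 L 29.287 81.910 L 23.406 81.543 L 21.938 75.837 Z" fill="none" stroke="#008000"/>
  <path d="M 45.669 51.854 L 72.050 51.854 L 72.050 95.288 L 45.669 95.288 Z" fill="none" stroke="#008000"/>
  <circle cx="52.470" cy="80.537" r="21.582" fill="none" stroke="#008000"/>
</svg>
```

G21
G90
G0 X88.879 Y92.511
M4 S647
G01 X77.596 Y74.858 F1628
G01 X69.911 Y60.391
G01 X65.823 Y49.109
G01 X65.332 Y41.013
G01 X68.439 Y36.103
G01 X75.143 Y34.378
M5
G0 X26.911 Y60.222
M4 S647
G01 X31.453 Y56.469 F1628
G01 X29.287 Y50.990
G01 X23.406 Y51.357
G01 X21.938 Y57.063
G01 X26.911 Y60.222
M5
G0 X45.669 Y81.046
M4 S647
G01 X72.050 Y81.046 F1628
G01 X72.050 Y37.612
G01 X45.669 Y37.612
G01 X45.669 Y81.046
M5
G0 X74.052 Y52.363
M4 S647
G01 X71.161 Y63.154 F1628
G01 X63.261 Y71.054
G01 X52.470 Y73.945
G01 X41.679 Y71.054
G01 X33.779 Y63.154
G01 X30.888 Y52.363
G01 X33.779 Y41.572
G01 X41.679 Y33.672
G01 X52.470 Y30.781
G01 X63.261 Y33.672
G01 X71.161 Y41.572
G01 X74.052 Y52.363
M5

1 u = 1 mm; y_m = 132.900 − y.

[1] `<path>` quadratic bezier, #008000→score S647 F1628: (88.879,92.511) → (77.596,74.858) → (69.911,60.391) → (65.823,49.109) → (65.332,41.013) → (68.439,36.103) → (75.143,34.378)

[2] `<path>` regular polygon, #008000→score S647 F1628: (26.911,60.222) → (31.453,56.469) → (29.287,50.990) → (23.406,51.357) → (21.938,57.063) → (26.911,60.222) (closed)

[3] `<path>` rectangle, #008000→score S647 F1628: (45.669,81.046) → (72.050,81.046) → (72.050,37.612) → (45.669,37.612) → (45.669,81.046) (closed)

[4] `<circle>` circle, #008000→score S647 F1628: (74.052,52.363) → (71.161,63.154) → (63.261,71.054) → (52.470,73.945) → (41.679,71.054) → (33.779,63.154) → (30.888,52.363) → (33.779,41.572) → (41.679,33.672) → (52.470,30.781) → (63.261,33.672) → (71.161,41.572) → (74.052,52.363) (closed)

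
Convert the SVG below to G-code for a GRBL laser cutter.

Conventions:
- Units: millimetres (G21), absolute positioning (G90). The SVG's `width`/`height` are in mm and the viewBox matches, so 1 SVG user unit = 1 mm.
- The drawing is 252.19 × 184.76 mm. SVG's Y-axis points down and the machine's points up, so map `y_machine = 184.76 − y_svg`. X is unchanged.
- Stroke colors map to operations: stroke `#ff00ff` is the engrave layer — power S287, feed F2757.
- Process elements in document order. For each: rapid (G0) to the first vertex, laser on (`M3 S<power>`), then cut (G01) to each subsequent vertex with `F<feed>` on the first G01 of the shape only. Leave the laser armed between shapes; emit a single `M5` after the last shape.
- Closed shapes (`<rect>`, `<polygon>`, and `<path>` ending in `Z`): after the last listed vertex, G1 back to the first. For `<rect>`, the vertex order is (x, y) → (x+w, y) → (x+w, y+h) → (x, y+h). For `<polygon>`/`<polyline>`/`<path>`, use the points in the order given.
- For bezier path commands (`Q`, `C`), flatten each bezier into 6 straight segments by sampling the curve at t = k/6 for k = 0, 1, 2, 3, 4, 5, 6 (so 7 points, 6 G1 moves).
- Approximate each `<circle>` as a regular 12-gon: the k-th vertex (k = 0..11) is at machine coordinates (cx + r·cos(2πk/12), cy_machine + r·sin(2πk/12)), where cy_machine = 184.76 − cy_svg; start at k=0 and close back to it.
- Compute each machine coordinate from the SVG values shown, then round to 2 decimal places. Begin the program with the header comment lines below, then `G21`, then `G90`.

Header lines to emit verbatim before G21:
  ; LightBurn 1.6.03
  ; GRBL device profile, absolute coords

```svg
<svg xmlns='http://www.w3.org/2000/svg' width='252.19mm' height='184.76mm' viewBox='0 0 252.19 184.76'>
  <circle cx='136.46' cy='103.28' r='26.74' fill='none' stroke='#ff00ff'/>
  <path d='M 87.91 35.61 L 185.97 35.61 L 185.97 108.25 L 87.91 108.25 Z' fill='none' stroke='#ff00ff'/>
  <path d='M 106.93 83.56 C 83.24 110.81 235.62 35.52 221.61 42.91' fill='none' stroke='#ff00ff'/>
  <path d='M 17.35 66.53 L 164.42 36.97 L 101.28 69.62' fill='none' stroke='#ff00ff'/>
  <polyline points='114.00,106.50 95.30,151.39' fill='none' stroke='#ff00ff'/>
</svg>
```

; LightBurn 1.6.03
; GRBL device profile, absolute coords
G21
G90
G0 X163.20 Y81.48
M3 S287
G01 X159.62 Y94.85 F2757
G01 X149.83 Y104.64
G01 X136.46 Y108.22
G01 X123.09 Y104.64
G01 X113.30 Y94.85
G01 X109.72 Y81.48
G01 X113.30 Y68.11
G01 X123.09 Y58.32
G01 X136.46 Y54.74
G01 X149.83 Y58.32
G01 X159.62 Y68.11
G01 X163.20 Y81.48
G0 X87.91 Y149.15
M3 S287
G01 X185.97 Y149.15 F2757
G01 X185.97 Y76.51
G01 X87.91 Y76.51
G01 X87.91 Y149.15
G0 X106.93 Y101.20
M3 S287
G01 X108.17 Y95.26 F2757
G01 X129.25 Y101.27
G01 X160.64 Y114.08
G01 X192.84 Y128.54
G01 X216.33 Y139.51
G01 X221.61 Y141.85
G0 X17.35 Y118.23
M3 S287
G01 X164.42 Y147.79 F2757
G01 X101.28 Y115.14
G0 X114.00 Y78.26
M3 S287
G01 X95.30 Y33.37 F2757
M5

viewBox `0 0 252.19 184.76` with mm width/height → 1 unit = 1 mm. Flip: y_m = 184.76 − y_svg.

**Shape 1** — `<circle>` circle, stroke `#ff00ff` → engrave (S287, F2757). Machine vertices: (163.20,81.48) → (159.62,94.85) → (149.83,104.64) → (136.46,108.22) → (123.09,104.64) → (113.30,94.85) → (109.72,81.48) → (113.30,68.11) → (123.09,58.32) → (136.46,54.74) → (149.83,58.32) → (159.62,68.11) → (163.20,81.48). Closed: final G1 returns to the first vertex.

**Shape 2** — `<path>` rectangle, stroke `#ff00ff` → engrave (S287, F2757). Machine vertices: (87.91,149.15) → (185.97,149.15) → (185.97,76.51) → (87.91,76.51) → (87.91,149.15). Closed: final G1 returns to the first vertex.

**Shape 3** — `<path>` cubic bezier, stroke `#ff00ff` → engrave (S287, F2757). Control points (SVG): P0=(106.93,83.56), P1=(83.24,110.81), P2=(235.62,35.52), P3=(221.61,42.91); sampled at t=k/6. Machine vertices: (106.93,101.20) → (108.17,95.26) → (129.25,101.27) → (160.64,114.08) → (192.84,128.54) → (216.33,139.51) → (221.61,141.85). Open path.

**Shape 4** — `<path>` open polyline, stroke `#ff00ff` → engrave (S287, F2757). Machine vertices: (17.35,118.23) → (164.42,147.79) → (101.28,115.14). Open path.

**Shape 5** — `<polyline>` line segment, stroke `#ff00ff` → engrave (S287, F2757). Machine vertices: (114.00,78.26) → (95.30,33.37). Open path.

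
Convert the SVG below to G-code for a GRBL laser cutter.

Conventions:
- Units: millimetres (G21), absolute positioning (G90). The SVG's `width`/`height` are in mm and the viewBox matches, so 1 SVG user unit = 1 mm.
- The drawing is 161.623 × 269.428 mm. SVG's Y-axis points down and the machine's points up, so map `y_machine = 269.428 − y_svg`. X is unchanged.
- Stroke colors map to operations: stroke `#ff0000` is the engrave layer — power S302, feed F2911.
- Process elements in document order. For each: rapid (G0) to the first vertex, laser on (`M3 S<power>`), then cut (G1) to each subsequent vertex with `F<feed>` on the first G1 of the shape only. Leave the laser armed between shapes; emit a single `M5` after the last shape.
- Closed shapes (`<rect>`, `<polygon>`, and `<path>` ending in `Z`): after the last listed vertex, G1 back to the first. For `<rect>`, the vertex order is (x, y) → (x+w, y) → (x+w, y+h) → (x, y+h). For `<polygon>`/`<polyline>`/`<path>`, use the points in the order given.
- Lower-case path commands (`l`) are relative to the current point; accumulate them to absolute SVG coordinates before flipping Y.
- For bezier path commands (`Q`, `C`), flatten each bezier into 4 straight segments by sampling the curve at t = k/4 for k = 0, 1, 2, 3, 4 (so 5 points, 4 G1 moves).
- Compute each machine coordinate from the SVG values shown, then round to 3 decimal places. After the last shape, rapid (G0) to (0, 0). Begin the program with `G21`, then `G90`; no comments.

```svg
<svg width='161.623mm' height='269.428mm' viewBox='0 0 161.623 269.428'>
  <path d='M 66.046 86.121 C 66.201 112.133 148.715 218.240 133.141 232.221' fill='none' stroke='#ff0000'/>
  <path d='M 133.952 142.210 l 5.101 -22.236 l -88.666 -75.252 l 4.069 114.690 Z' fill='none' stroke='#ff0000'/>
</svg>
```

G21
G90
G0 X66.046 Y183.307
M3 S302
G1 X78.785 Y151.471 F2911
G1 X105.492 Y105.745
G1 X129.249 Y62.275
G1 X133.141 Y37.207
G0 X133.952 Y127.218
M3 S302
G1 X139.053 Y149.454 F2911
G1 X50.387 Y224.706
G1 X54.456 Y110.016
G1 X133.952 Y127.218
M5
G0 X0.000 Y0.000

viewBox `0 0 161.623 269.428` with mm width/height → 1 unit = 1 mm. Flip: y_m = 269.428 − y_svg.

**Shape 1** — `<path>` cubic bezier, stroke `#ff0000` → engrave (S302, F2911). Control points (SVG): P0=(66.046,86.121), P1=(66.201,112.133), P2=(148.715,218.240), P3=(133.141,232.221); sampled at t=k/4. Machine vertices: (66.046,183.307) → (78.785,151.471) → (105.492,105.745) → (129.249,62.275) → (133.141,37.207). Open path.

**Shape 2** — `<path>` closed polygon, stroke `#ff0000` → engrave (S302, F2911). Machine vertices: (133.952,127.218) → (139.053,149.454) → (50.387,224.706) → (54.456,110.016) → (133.952,127.218). Closed: final G1 returns to the first vertex.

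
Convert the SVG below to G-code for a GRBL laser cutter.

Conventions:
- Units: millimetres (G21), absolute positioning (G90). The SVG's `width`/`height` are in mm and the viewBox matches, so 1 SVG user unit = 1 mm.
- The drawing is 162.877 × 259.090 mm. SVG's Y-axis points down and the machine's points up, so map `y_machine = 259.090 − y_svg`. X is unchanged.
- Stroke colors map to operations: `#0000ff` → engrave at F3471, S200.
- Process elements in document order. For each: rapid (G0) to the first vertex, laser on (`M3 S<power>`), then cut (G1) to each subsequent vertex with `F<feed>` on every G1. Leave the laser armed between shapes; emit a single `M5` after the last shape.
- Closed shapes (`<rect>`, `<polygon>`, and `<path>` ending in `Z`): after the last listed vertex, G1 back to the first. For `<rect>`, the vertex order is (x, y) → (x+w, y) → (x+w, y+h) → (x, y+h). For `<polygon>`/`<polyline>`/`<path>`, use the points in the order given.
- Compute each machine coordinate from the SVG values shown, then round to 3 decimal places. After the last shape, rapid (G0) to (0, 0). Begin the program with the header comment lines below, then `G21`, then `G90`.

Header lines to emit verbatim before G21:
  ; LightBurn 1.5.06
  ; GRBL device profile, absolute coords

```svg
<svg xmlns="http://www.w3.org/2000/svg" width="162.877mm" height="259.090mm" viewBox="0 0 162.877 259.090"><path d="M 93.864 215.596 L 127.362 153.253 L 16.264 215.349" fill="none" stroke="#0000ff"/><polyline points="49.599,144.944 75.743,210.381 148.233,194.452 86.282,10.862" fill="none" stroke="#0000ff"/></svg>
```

Since the viewBox matches the mm dimensions, user units are millimetres directly. The only transform is the Y-flip y_m = 259.090 − y_svg.

Shape 1 is a open polyline drawn with `<path>`. Its stroke #0000ff means engrave at S200, F3471. After flipping Y the toolpath is (93.864,43.494) → (127.362,105.837) → (16.264,43.741).

Shape 2 is a open polyline drawn with `<polyline>`. Its stroke #0000ff means engrave at S200, F3471. After flipping Y the toolpath is (49.599,114.146) → (75.743,48.709) → (148.233,64.638) → (86.282,248.228).

; LightBurn 1.5.06
; GRBL device profile, absolute coords
G21
G90
G0 X93.864 Y43.494
M3 S200
G1 X127.362 Y105.837 F3471
G1 X16.264 Y43.741 F3471
G0 X49.599 Y114.146
M3 S200
G1 X75.743 Y48.709 F3471
G1 X148.233 Y64.638 F3471
G1 X86.282 Y248.228 F3471
M5
G0 X0.000 Y0.000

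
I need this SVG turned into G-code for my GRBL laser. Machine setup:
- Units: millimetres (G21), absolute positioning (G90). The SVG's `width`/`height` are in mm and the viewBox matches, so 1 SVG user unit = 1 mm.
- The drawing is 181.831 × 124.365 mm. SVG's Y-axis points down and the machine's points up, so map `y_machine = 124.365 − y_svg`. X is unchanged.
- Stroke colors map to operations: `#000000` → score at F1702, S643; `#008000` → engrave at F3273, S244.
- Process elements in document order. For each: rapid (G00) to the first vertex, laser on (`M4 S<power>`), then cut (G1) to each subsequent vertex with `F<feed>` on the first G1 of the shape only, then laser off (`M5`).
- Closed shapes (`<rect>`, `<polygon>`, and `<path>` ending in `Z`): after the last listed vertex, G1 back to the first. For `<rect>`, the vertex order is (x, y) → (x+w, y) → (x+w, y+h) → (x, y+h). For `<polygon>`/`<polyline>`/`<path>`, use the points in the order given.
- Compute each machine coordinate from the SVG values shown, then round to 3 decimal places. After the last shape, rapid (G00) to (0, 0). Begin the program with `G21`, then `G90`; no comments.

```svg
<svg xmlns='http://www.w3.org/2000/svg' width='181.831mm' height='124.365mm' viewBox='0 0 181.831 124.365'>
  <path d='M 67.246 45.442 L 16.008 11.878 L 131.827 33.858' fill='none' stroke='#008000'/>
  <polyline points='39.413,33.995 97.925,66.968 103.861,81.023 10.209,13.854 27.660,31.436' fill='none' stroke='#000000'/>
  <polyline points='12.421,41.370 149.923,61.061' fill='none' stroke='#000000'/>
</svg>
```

viewBox `0 0 181.831 124.365` with mm width/height → 1 unit = 1 mm. Flip: y_m = 124.365 − y_svg.

**Shape 1** — `<path>` open polyline, stroke `#008000` → engrave (S244, F3273). Machine vertices: (67.246,78.923) → (16.008,112.487) → (131.827,90.507). Open path.

**Shape 2** — `<polyline>` open polyline, stroke `#000000` → score (S643, F1702). Machine vertices: (39.413,90.370) → (97.925,57.397) → (103.861,43.342) → (10.209,110.511) → (27.660,92.929). Open path.

**Shape 3** — `<polyline>` line segment, stroke `#000000` → score (S643, F1702). Machine vertices: (12.421,82.995) → (149.923,63.304). Open path.

G21
G90
G00 X67.246 Y78.923
M4 S244
G1 X16.008 Y112.487 F3273
G1 X131.827 Y90.507
M5
G00 X39.413 Y90.370
M4 S643
G1 X97.925 Y57.397 F1702
G1 X103.861 Y43.342
G1 X10.209 Y110.511
G1 X27.660 Y92.929
M5
G00 X12.421 Y82.995
M4 S643
G1 X149.923 Y63.304 F1702
M5
G00 X0.000 Y0.000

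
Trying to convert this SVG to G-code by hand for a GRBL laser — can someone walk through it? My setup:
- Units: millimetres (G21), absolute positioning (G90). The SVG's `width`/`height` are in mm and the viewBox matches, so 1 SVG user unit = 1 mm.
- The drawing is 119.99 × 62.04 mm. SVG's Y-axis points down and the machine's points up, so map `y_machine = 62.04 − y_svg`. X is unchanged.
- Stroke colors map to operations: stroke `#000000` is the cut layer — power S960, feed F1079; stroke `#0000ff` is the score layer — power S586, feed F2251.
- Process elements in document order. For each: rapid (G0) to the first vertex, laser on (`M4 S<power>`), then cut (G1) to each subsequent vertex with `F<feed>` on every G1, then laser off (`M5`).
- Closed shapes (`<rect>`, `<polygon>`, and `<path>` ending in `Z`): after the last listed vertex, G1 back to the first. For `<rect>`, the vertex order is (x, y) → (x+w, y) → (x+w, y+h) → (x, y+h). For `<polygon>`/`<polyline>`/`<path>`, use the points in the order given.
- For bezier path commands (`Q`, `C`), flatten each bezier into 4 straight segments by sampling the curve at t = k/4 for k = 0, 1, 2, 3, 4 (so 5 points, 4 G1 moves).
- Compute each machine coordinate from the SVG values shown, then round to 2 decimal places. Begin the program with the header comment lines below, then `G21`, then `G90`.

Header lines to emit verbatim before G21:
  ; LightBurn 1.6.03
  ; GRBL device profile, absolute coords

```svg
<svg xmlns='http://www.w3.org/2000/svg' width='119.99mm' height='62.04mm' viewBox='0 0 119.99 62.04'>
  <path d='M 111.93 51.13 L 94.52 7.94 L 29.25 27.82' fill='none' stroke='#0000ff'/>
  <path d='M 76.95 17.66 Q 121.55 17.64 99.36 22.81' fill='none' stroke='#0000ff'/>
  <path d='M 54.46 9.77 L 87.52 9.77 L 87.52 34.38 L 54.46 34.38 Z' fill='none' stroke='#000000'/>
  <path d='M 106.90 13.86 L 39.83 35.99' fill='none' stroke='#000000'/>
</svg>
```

viewBox `0 0 119.99 62.04` with mm width/height → 1 unit = 1 mm. Flip: y_m = 62.04 − y_svg.

**Shape 1** — `<path>` open polyline, stroke `#0000ff` → score (S586, F2251). Machine vertices: (111.93,10.91) → (94.52,54.10) → (29.25,34.22). Open path.

**Shape 2** — `<path>` quadratic bezier, stroke `#0000ff` → score (S586, F2251). Control points (SVG): P0=(76.95,17.66), P1=(121.55,17.64), P2=(99.36,22.81); sampled at t=k/4. Machine vertices: (76.95,44.38) → (95.08,44.07) → (104.85,43.10) → (106.28,41.49) → (99.36,39.23). Open path.

**Shape 3** — `<path>` rectangle, stroke `#000000` → cut (S960, F1079). Machine vertices: (54.46,52.27) → (87.52,52.27) → (87.52,27.66) → (54.46,27.66) → (54.46,52.27). Closed: final G1 returns to the first vertex.

**Shape 4** — `<path>` line segment, stroke `#000000` → cut (S960, F1079). Machine vertices: (106.90,48.18) → (39.83,26.05). Open path.

; LightBurn 1.6.03
; GRBL device profile, absolute coords
G21
G90
G0 X111.93 Y10.91
M4 S586
G1 X94.52 Y54.10 F2251
G1 X29.25 Y34.22 F2251
M5
G0 X76.95 Y44.38
M4 S586
G1 X95.08 Y44.07 F2251
G1 X104.85 Y43.10 F2251
G1 X106.28 Y41.49 F2251
G1 X99.36 Y39.23 F2251
M5
G0 X54.46 Y52.27
M4 S960
G1 X87.52 Y52.27 F1079
G1 X87.52 Y27.66 F1079
G1 X54.46 Y27.66 F1079
G1 X54.46 Y52.27 F1079
M5
G0 X106.90 Y48.18
M4 S960
G1 X39.83 Y26.05 F1079
M5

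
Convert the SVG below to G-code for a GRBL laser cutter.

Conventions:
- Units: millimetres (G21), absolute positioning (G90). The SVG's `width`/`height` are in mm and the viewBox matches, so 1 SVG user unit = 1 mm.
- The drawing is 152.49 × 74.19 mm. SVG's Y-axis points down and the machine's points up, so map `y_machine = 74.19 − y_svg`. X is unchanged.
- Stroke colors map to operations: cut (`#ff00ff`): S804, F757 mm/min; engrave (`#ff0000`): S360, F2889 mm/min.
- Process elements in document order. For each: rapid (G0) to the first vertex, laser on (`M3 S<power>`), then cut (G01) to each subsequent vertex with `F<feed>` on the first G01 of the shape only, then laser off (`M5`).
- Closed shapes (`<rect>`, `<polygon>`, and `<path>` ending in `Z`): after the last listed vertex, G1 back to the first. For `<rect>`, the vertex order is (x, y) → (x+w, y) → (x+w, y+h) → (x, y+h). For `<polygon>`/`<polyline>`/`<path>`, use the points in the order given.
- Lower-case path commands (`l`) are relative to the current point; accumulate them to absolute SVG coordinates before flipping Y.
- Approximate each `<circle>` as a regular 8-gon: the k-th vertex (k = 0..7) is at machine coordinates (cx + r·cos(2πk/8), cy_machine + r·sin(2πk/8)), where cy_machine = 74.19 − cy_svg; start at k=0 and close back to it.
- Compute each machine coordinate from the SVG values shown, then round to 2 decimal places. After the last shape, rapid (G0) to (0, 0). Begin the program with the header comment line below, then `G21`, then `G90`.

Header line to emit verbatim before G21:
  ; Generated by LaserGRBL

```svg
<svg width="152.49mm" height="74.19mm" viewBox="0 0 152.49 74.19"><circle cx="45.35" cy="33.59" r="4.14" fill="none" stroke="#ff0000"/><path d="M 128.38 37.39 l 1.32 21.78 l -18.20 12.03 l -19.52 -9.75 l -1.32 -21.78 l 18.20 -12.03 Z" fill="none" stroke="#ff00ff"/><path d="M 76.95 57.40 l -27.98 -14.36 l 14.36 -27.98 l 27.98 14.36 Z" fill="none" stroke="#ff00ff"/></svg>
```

1 u = 1 mm; y_m = 74.19 − y.

[1] `<circle>` circle, #ff0000→engrave S360 F2889: (49.49,40.60) → (48.28,43.53) → (45.35,44.74) → (42.42,43.53) → (41.21,40.60) → (42.42,37.67) → (45.35,36.46) → (48.28,37.67) → (49.49,40.60) (closed)

[2] `<path>` regular polygon, #ff00ff→cut S804 F757: (128.38,36.80) → (129.70,15.02) → (111.50,2.99) → (91.98,12.74) → (90.66,34.52) → (108.86,46.55) → (128.38,36.80) (closed)

[3] `<path>` regular polygon, #ff00ff→cut S804 F757: (76.95,16.79) → (48.97,31.15) → (63.33,59.13) → (91.31,44.77) → (76.95,16.79) (closed)

; Generated by LaserGRBL
G21
G90
G0 X49.49 Y40.60
M3 S360
G01 X48.28 Y43.53 F2889
G01 X45.35 Y44.74
G01 X42.42 Y43.53
G01 X41.21 Y40.60
G01 X42.42 Y37.67
G01 X45.35 Y36.46
G01 X48.28 Y37.67
G01 X49.49 Y40.60
M5
G0 X128.38 Y36.80
M3 S804
G01 X129.70 Y15.02 F757
G01 X111.50 Y2.99
G01 X91.98 Y12.74
G01 X90.66 Y34.52
G01 X108.86 Y46.55
G01 X128.38 Y36.80
M5
G0 X76.95 Y16.79
M3 S804
G01 X48.97 Y31.15 F757
G01 X63.33 Y59.13
G01 X91.31 Y44.77
G01 X76.95 Y16.79
M5
G0 X0.00 Y0.00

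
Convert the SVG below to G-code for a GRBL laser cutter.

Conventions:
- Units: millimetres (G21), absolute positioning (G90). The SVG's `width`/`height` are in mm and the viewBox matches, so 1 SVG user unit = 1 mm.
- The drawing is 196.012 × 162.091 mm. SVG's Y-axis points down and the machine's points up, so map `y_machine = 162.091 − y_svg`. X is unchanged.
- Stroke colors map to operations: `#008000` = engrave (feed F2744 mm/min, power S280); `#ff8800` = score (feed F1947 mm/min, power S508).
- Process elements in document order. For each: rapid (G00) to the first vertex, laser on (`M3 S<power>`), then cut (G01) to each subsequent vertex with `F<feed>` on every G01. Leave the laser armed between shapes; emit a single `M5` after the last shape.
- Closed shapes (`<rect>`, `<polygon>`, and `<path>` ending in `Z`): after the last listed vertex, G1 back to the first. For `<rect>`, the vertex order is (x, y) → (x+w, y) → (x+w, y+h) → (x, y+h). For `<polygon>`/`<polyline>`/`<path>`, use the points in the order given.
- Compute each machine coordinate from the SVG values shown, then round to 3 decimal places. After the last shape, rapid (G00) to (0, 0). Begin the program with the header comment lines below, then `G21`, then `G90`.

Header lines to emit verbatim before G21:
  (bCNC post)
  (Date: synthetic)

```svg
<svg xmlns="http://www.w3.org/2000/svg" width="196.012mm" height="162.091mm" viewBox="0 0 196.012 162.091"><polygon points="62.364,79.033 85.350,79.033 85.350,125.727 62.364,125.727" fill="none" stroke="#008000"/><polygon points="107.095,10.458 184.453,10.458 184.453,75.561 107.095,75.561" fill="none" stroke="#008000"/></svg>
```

Since the viewBox matches the mm dimensions, user units are millimetres directly. The only transform is the Y-flip y_m = 162.091 − y_svg.

Shape 1 is a rectangle drawn with `<polygon>`. Its stroke #008000 means engrave at S280, F2744. After flipping Y the toolpath is (62.364,83.058) → (85.350,83.058) → (85.350,36.364) → (62.364,36.364) → (62.364,83.058), returning to the start.

Shape 2 is a rectangle drawn with `<polygon>`. Its stroke #008000 means engrave at S280, F2744. After flipping Y the toolpath is (107.095,151.633) → (184.453,151.633) → (184.453,86.530) → (107.095,86.530) → (107.095,151.633), returning to the start.

(bCNC post)
(Date: synthetic)
G21
G90
G00 X62.364 Y83.058
M3 S280
G01 X85.350 Y83.058 F2744
G01 X85.350 Y36.364 F2744
G01 X62.364 Y36.364 F2744
G01 X62.364 Y83.058 F2744
G00 X107.095 Y151.633
M3 S280
G01 X184.453 Y151.633 F2744
G01 X184.453 Y86.530 F2744
G01 X107.095 Y86.530 F2744
G01 X107.095 Y151.633 F2744
M5
G00 X0.000 Y0.000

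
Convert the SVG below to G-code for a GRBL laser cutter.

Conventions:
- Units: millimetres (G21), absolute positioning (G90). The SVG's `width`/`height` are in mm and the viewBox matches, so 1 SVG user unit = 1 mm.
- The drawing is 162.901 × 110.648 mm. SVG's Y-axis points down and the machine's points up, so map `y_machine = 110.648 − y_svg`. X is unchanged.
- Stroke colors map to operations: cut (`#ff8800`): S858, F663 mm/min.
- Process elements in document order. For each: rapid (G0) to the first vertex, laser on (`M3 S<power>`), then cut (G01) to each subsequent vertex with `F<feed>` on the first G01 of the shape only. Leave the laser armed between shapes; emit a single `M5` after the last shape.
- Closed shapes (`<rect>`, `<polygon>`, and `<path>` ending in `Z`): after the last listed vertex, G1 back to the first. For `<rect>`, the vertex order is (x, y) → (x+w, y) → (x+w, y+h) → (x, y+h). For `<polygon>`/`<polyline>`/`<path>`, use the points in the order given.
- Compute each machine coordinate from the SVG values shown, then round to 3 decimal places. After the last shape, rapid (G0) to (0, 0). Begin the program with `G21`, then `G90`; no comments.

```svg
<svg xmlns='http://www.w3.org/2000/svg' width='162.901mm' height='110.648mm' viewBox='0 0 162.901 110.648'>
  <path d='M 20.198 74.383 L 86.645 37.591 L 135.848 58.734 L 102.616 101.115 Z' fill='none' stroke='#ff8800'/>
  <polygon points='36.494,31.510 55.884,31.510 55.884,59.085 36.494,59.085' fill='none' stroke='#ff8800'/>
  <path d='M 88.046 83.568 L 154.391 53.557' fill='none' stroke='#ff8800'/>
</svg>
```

viewBox `0 0 162.901 110.648` with mm width/height → 1 unit = 1 mm. Flip: y_m = 110.648 − y_svg.

**Shape 1** — `<path>` closed polygon, stroke `#ff8800` → cut (S858, F663). Machine vertices: (20.198,36.265) → (86.645,73.057) → (135.848,51.914) → (102.616,9.533) → (20.198,36.265). Closed: final G1 returns to the first vertex.

**Shape 2** — `<polygon>` rectangle, stroke `#ff8800` → cut (S858, F663). Machine vertices: (36.494,79.138) → (55.884,79.138) → (55.884,51.563) → (36.494,51.563) → (36.494,79.138). Closed: final G1 returns to the first vertex.

**Shape 3** — `<path>` line segment, stroke `#ff8800` → cut (S858, F663). Machine vertices: (88.046,27.080) → (154.391,57.091). Open path.

G21
G90
G0 X20.198 Y36.265
M3 S858
G01 X86.645 Y73.057 F663
G01 X135.848 Y51.914
G01 X102.616 Y9.533
G01 X20.198 Y36.265
G0 X36.494 Y79.138
M3 S858
G01 X55.884 Y79.138 F663
G01 X55.884 Y51.563
G01 X36.494 Y51.563
G01 X36.494 Y79.138
G0 X88.046 Y27.080
M3 S858
G01 X154.391 Y57.091 F663
M5
G0 X0.000 Y0.000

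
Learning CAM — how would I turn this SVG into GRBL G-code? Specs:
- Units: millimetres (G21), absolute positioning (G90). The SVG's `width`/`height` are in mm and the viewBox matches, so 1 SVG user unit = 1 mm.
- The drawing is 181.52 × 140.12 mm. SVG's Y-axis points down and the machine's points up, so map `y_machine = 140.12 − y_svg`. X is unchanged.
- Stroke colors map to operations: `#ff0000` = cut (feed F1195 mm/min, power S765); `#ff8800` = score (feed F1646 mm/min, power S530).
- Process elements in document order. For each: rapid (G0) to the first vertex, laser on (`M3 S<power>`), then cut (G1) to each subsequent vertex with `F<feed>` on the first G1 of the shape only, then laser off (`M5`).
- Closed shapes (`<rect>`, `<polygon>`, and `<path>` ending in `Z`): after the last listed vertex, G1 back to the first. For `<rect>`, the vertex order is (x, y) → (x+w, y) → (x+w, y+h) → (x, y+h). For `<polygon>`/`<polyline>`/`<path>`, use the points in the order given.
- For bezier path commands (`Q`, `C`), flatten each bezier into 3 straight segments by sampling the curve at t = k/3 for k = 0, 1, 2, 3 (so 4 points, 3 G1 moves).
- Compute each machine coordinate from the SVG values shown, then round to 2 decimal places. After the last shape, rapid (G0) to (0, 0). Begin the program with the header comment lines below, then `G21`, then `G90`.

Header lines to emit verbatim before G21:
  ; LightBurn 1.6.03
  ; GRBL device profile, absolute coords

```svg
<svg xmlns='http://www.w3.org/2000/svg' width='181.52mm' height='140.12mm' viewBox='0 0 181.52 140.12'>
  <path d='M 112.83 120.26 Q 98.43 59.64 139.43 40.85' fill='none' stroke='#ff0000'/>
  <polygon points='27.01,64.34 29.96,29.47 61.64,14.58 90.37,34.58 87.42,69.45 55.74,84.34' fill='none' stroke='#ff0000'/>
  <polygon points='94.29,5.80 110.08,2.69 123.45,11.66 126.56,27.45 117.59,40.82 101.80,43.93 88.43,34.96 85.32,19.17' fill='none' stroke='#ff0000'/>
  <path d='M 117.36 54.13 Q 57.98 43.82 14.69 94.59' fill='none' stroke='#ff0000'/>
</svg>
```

1 u = 1 mm; y_m = 140.12 − y.

[1] `<path>` quadratic bezier, #ff0000→cut S765 F1195: (112.83,19.86) → (109.39,55.63) → (118.25,82.10) → (139.43,99.27)

[2] `<polygon>` regular polygon, #ff0000→cut S765 F1195: (27.01,75.78) → (29.96,110.65) → (61.64,125.54) → (90.37,105.54) → (87.42,70.67) → (55.74,55.78) → (27.01,75.78) (closed)

[3] `<polygon>` regular polygon, #ff0000→cut S765 F1195: (94.29,134.32) → (110.08,137.43) → (123.45,128.46) → (126.56,112.67) → (117.59,99.30) → (101.80,96.19) → (88.43,105.16) → (85.32,120.95) → (94.29,134.32) (closed)

[4] `<path>` quadratic bezier, #ff0000→cut S765 F1195: (117.36,85.99) → (79.56,86.08) → (45.34,72.59) → (14.69,45.53)

; LightBurn 1.6.03
; GRBL device profile, absolute coords
G21
G90
G0 X112.83 Y19.86
M3 S765
G1 X109.39 Y55.63 F1195
G1 X118.25 Y82.10
G1 X139.43 Y99.27
M5
G0 X27.01 Y75.78
M3 S765
G1 X29.96 Y110.65 F1195
G1 X61.64 Y125.54
G1 X90.37 Y105.54
G1 X87.42 Y70.67
G1 X55.74 Y55.78
G1 X27.01 Y75.78
M5
G0 X94.29 Y134.32
M3 S765
G1 X110.08 Y137.43 F1195
G1 X123.45 Y128.46
G1 X126.56 Y112.67
G1 X117.59 Y99.30
G1 X101.80 Y96.19
G1 X88.43 Y105.16
G1 X85.32 Y120.95
G1 X94.29 Y134.32
M5
G0 X117.36 Y85.99
M3 S765
G1 X79.56 Y86.08 F1195
G1 X45.34 Y72.59
G1 X14.69 Y45.53
M5
G0 X0.00 Y0.00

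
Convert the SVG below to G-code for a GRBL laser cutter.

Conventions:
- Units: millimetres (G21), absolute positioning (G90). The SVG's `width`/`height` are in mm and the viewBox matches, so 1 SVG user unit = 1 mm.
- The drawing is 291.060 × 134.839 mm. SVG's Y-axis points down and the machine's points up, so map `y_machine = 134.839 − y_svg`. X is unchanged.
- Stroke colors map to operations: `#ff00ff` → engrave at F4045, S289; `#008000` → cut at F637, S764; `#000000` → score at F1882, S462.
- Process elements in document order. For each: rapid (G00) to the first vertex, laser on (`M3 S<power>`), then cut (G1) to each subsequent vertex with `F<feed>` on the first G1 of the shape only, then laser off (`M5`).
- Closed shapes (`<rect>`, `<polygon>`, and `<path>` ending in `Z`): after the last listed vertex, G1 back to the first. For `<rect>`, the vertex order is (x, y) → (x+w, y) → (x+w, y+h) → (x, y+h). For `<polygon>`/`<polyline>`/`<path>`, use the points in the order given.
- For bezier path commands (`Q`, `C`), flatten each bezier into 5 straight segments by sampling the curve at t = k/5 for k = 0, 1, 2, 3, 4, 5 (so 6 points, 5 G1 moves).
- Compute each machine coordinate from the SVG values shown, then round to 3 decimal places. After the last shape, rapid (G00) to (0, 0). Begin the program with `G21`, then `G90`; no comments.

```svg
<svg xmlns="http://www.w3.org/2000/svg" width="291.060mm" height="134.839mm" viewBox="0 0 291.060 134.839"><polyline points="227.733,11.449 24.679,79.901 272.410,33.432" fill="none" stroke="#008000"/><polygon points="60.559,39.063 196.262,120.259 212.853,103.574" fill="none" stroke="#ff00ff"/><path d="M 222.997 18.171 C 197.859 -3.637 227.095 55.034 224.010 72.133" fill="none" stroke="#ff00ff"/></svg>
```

1 u = 1 mm; y_m = 134.839 − y.

[1] `<polyline>` open polyline, #008000→cut S764 F637: (227.733,123.390) → (24.679,54.938) → (272.410,101.407)

[2] `<polygon>` closed polygon, #ff00ff→engrave S289 F4045: (60.559,95.776) → (196.262,14.580) → (212.853,31.265) → (60.559,95.776) (closed)

[3] `<path>` cubic bezier, #ff00ff→engrave S289 F4045: (222.997,116.668) → (213.746,121.072) → (213.382,112.019) → (217.746,95.368) → (222.676,76.978) → (224.010,62.706)

G21
G90
G00 X227.733 Y123.390
M3 S764
G1 X24.679 Y54.938 F637
G1 X272.410 Y101.407
M5
G00 X60.559 Y95.776
M3 S289
G1 X196.262 Y14.580 F4045
G1 X212.853 Y31.265
G1 X60.559 Y95.776
M5
G00 X222.997 Y116.668
M3 S289
G1 X213.746 Y121.072 F4045
G1 X213.382 Y112.019
G1 X217.746 Y95.368
G1 X222.676 Y76.978
G1 X224.010 Y62.706
M5
G00 X0.000 Y0.000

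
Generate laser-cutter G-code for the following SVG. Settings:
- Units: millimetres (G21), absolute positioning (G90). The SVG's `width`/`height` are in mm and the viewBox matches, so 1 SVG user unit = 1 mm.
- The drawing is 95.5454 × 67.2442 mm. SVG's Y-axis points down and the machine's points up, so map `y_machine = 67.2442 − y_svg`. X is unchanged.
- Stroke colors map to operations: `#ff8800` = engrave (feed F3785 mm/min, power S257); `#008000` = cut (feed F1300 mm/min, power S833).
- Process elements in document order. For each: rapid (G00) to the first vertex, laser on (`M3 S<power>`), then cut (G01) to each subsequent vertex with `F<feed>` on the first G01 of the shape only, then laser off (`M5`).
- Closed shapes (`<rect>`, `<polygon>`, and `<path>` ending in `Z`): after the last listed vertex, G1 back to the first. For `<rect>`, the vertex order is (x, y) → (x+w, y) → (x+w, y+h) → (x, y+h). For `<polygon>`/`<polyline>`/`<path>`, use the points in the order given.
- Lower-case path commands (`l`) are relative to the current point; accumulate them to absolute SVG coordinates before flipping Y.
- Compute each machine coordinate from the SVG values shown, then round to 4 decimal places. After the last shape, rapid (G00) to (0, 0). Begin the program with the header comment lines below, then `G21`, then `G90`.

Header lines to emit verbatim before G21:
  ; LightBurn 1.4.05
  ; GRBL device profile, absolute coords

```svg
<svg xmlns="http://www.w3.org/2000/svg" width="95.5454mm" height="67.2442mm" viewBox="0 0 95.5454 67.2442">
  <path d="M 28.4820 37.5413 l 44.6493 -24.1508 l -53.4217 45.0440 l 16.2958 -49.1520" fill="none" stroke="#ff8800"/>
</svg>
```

; LightBurn 1.4.05
; GRBL device profile, absolute coords
G21
G90
G00 X28.4820 Y29.7029
M3 S257
G01 X73.1313 Y53.8537 F3785
G01 X19.7096 Y8.8097
G01 X36.0054 Y57.9617
M5
G00 X0.0000 Y0.0000

1 u = 1 mm; y_m = 67.2442 − y.

[1] `<path>` open polyline, #ff8800→engrave S257 F3785: (28.4820,29.7029) → (73.1313,53.8537) → (19.7096,8.8097) → (36.0054,57.9617)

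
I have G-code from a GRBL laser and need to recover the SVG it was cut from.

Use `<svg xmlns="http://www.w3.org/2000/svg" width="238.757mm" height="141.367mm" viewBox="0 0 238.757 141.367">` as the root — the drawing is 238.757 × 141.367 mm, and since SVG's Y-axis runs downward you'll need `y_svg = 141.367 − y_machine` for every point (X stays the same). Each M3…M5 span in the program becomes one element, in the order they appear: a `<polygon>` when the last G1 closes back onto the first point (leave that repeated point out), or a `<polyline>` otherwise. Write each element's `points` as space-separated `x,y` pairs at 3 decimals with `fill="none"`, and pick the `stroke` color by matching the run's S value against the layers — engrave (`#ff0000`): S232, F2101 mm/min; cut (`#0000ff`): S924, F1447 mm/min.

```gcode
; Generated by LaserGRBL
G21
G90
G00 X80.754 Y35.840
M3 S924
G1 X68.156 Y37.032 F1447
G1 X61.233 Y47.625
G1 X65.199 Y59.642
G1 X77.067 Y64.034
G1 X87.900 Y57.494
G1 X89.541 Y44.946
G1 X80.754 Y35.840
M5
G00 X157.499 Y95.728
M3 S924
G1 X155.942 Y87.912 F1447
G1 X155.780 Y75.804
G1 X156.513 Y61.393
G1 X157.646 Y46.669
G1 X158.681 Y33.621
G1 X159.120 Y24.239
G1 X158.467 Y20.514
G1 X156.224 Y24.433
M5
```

<svg xmlns="http://www.w3.org/2000/svg" width="238.757mm" height="141.367mm" viewBox="0 0 238.757 141.367">
  <polygon points="80.754,105.527 68.156,104.335 61.233,93.742 65.199,81.725 77.067,77.333 87.900,83.873 89.541,96.421" fill="none" stroke="#0000ff"/>
  <polyline points="157.499,45.639 155.942,53.455 155.780,65.563 156.513,79.974 157.646,94.698 158.681,107.746 159.120,117.128 158.467,120.853 156.224,116.934" fill="none" stroke="#0000ff"/>
</svg>

Machine Y-up, SVG Y-down with viewBox height 141.367, so y_svg = 141.367 − y_machine; X carries over. Every run uses S924, so all elements get stroke `#0000ff` (cut).

Run 1: The run returns to its start, so emit a `<polygon>` with points (Y-flipped): 80.754,105.527 68.156,104.335 61.233,93.742 65.199,81.725 77.067,77.333 87.900,83.873 89.541,96.421.

Run 2: The run is open, so emit a `<polyline>` with points (Y-flipped): 157.499,45.639 155.942,53.455 155.780,65.563 156.513,79.974 157.646,94.698 158.681,107.746 159.120,117.128 158.467,120.853 156.224,116.934.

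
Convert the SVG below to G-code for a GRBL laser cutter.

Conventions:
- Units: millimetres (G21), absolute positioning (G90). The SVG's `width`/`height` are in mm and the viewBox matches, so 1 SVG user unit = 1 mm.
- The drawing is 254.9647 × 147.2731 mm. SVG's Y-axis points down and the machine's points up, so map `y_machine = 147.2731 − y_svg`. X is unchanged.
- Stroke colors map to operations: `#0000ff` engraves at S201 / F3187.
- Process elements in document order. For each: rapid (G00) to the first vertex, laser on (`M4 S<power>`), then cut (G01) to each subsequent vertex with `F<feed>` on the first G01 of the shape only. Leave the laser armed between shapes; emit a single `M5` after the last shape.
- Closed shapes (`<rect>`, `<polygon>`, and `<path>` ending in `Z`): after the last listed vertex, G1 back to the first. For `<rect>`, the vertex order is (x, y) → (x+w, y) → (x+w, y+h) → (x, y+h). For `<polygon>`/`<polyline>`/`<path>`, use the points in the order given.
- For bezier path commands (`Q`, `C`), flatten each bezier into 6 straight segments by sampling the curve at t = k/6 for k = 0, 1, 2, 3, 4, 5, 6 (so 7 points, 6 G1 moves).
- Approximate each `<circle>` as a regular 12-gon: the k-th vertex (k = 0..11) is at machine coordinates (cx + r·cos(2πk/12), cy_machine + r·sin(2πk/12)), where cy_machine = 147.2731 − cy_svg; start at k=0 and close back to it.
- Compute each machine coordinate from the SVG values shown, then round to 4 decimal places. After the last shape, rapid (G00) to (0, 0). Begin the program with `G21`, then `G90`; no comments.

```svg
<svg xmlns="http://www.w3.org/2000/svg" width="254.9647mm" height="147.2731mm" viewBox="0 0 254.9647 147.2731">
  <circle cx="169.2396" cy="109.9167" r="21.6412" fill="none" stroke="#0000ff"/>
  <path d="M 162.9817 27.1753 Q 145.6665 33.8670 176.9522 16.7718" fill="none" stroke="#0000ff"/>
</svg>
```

1 u = 1 mm; y_m = 147.2731 − y.

[1] `<circle>` circle, #0000ff→engrave S201 F3187: (190.8808,37.3564) → (187.9814,48.1770) → (180.0602,56.0982) → (169.2396,58.9976) → (158.4190,56.0982) → (150.4978,48.1770) → (147.5984,37.3564) → (150.4978,26.5358) → (158.4190,18.6146) → (169.2396,15.7152) → (180.0602,18.6146) → (187.9814,26.5358) → (190.8808,37.3564) (closed)

[2] `<path>` quadratic bezier, #0000ff→engrave S201 F3187: (162.9817,120.0978) → (158.5600,118.5280) → (156.8383,118.2797) → (157.8167,119.3528) → (161.4952,121.7475) → (167.8737,125.4636) → (176.9522,130.5013)

G21
G90
G00 X190.8808 Y37.3564
M4 S201
G01 X187.9814 Y48.1770 F3187
G01 X180.0602 Y56.0982
G01 X169.2396 Y58.9976
G01 X158.4190 Y56.0982
G01 X150.4978 Y48.1770
G01 X147.5984 Y37.3564
G01 X150.4978 Y26.5358
G01 X158.4190 Y18.6146
G01 X169.2396 Y15.7152
G01 X180.0602 Y18.6146
G01 X187.9814 Y26.5358
G01 X190.8808 Y37.3564
G00 X162.9817 Y120.0978
M4 S201
G01 X158.5600 Y118.5280 F3187
G01 X156.8383 Y118.2797
G01 X157.8167 Y119.3528
G01 X161.4952 Y121.7475
G01 X167.8737 Y125.4636
G01 X176.9522 Y130.5013
M5
G00 X0.0000 Y0.0000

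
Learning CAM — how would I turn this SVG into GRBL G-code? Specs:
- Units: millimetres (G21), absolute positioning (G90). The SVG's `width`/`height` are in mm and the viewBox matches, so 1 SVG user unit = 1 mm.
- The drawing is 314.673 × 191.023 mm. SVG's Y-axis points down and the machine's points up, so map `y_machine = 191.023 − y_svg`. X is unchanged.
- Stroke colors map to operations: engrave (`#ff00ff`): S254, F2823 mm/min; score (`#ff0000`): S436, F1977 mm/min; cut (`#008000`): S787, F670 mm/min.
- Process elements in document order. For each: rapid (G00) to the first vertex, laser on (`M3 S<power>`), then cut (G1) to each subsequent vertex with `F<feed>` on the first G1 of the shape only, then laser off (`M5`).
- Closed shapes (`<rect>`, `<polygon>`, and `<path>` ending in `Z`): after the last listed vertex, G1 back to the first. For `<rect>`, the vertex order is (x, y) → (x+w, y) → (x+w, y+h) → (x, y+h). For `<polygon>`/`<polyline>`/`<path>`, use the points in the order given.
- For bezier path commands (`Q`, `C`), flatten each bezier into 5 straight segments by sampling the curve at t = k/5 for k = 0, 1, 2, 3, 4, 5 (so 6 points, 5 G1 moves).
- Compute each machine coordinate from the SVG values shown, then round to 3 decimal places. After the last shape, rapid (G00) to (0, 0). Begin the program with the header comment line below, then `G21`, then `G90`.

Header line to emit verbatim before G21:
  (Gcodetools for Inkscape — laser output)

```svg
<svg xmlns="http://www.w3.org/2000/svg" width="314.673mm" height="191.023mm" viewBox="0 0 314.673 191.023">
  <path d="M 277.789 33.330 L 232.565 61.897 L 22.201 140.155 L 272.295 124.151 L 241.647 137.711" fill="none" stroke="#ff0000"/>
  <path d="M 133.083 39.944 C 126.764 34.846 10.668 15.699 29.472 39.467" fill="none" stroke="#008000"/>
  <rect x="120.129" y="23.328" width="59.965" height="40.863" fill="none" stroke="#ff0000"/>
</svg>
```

1 u = 1 mm; y_m = 191.023 − y.

[1] `<path>` open polyline, #ff0000→score S436 F1977: (277.789,157.693) → (232.565,129.126) → (22.201,50.868) → (272.295,66.872) → (241.647,53.312)

[2] `<path>` cubic bezier, #008000→cut S787 F670: (133.083,151.079) → (118.076,155.368) → (88.467,160.294) → (56.000,163.124) → (32.420,161.123) → (29.472,151.556)

[3] `<rect>` rectangle, #ff0000→score S436 F1977: (120.129,167.695) → (180.094,167.695) → (180.094,126.832) → (120.129,126.832) → (120.129,167.695) (closed)

(Gcodetools for Inkscape — laser output)
G21
G90
G00 X277.789 Y157.693
M3 S436
G1 X232.565 Y129.126 F1977
G1 X22.201 Y50.868
G1 X272.295 Y66.872
G1 X241.647 Y53.312
M5
G00 X133.083 Y151.079
M3 S787
G1 X118.076 Y155.368 F670
G1 X88.467 Y160.294
G1 X56.000 Y163.124
G1 X32.420 Y161.123
G1 X29.472 Y151.556
M5
G00 X120.129 Y167.695
M3 S436
G1 X180.094 Y167.695 F1977
G1 X180.094 Y126.832
G1 X120.129 Y126.832
G1 X120.129 Y167.695
M5
G00 X0.000 Y0.000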